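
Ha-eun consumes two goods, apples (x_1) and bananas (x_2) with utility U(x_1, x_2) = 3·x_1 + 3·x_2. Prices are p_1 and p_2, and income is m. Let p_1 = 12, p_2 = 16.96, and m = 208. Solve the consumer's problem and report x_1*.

Perfect substitutes: compare marginal utility per dollar. 3/p_1 vs 3/p_2 → 0.25 vs 0.1769.
x_1 gives more utility per dollar, so spend all income on x_1: x_1* = m/p_1, x_2* = 0.
Numerically: x_1* = 17.3333, x_2* = 0.

x_1* = 17.3333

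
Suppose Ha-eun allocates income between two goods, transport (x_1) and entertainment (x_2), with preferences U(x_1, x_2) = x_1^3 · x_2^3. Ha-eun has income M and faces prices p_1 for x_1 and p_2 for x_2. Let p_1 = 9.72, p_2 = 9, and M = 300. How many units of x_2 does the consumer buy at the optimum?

Tangency: MRS = x_2/x_1 = p_1/p_2.
So 3·p_2·x_2 = 3·p_1·x_1; combined with the budget, a share 0.5 of income goes to x_1.
Demand: x_1*(p_1,p_2,M) = 0.5·M/p_1 and x_2* = 0.5·M/p_2.
At p_1=9.72, p_2=9, M=300: x_2* = 0.5·300/9 = 16.6667.

x_2* = 16.6667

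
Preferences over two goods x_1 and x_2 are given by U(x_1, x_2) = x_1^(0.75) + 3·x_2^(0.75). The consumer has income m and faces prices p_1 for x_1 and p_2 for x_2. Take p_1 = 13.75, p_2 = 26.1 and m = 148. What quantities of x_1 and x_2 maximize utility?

MU_x_1 ∝ x_1^(-0.25), MU_x_2 ∝ 3·x_2^(-0.25), so MRS = (1/3)·(x_2/x_1)^(0.25) = p_1/p_2.
Solve for the ratio: x_2/x_1 = [3·p_1/p_2]^(4).
Substitute x_2 = (x_2/x_1)·x_1 into the budget: x_1* = m/(p_1 + p_2·(x_2/x_1)).
Numerically x_2/x_1 = 6.23927, so x_1* = 148/(13.75 + 26.1·6.23927) = 0.8381 and x_2* = 6.23927·0.8381 = 5.229.

x_1* = 0.8381, x_2* = 5.229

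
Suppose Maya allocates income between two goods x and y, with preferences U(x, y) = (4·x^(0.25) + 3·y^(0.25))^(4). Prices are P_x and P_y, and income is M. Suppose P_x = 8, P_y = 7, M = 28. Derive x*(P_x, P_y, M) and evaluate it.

MRS = MU_x/MU_y = (4/3)·(y/x)^(0.75). Set equal to P_x/P_y.
Hence y/x = ((3/4)·P_x/P_y)^(1/(0.75)), i.e. raised to the 4/3 power.
With the ratio pinned down, the budget gives x* = M/(P_x + P_y·(y/x)) and y* = (y/x)·x*.
Numerically y/x = 0.814212, so x* = 28/(8 + 7·0.814212) = 2.0439.

x* = 2.0439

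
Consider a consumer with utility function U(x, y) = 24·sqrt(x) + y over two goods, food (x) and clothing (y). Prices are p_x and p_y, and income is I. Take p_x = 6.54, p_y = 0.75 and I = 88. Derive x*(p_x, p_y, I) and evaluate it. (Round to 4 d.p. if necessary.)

Set MRS = p_x/p_y: 12·x^(−1/2) = p_x/p_y.
Solve: √x = 12·p_y/p_x, so x*(p_x,p_y) = (12·p_y/p_x)², and y* = (I − p_x·x*)/p_y.
Plugging in: x* = (12·0.75/6.54)² = 1.8938.

x* = 1.8938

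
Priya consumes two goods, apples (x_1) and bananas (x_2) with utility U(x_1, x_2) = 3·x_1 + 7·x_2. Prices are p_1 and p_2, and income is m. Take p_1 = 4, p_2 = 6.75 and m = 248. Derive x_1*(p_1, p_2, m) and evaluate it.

x_1* = 0

Perfect substitutes: compare marginal utility per dollar. 3/p_1 vs 7/p_2 → 0.75 vs 1.037.
x_2 gives more utility per dollar, so spend all income on x_2: x_2* = m/p_2, x_1* = 0.
Numerically: x_1* = 0, x_2* = 36.7407.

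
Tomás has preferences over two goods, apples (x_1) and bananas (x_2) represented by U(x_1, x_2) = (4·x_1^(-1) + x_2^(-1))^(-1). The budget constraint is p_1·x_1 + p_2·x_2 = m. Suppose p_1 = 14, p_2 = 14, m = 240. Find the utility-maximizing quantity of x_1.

x_1* = 11.4286

From the CES first-order condition, 4·(x_2/x_1)^(2) = p_1/p_2.
Hence x_2/x_1 = ((1/4)·p_1/p_2)^(1/(2)), i.e. raised to the 0.5 power.
With the ratio pinned down, the budget gives x_1* = m/(p_1 + p_2·(x_2/x_1)) and x_2* = (x_2/x_1)·x_1*.
Numerically x_2/x_1 = 0.5, so x_1* = 240/(14 + 14·0.5) = 11.4286.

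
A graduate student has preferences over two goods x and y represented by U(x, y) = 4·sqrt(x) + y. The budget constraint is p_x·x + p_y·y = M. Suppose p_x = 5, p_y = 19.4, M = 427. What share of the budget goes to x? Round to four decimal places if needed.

Solve: √x = 2·p_y/p_x, so x*(p_x,p_y) = (2·p_y/p_x)², and y* = (M − p_x·x*)/p_y.
Plugging in: x* = (2·19.4/5)² = 60.2176, y* = 6.4903.
Expenditure on x: 5·60.2176 = 301.088; share = 0.7051.

share on x = 0.7051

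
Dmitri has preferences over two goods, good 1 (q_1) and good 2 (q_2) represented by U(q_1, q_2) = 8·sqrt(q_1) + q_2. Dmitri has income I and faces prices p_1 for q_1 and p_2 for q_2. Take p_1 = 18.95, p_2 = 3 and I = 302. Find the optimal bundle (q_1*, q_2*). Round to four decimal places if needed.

q_1* = 0.401, q_2* = 98.1337

MU_q_1 = 4/√q_1, MU_q_2 = 1. Tangency: 4/√q_1 = p_1/p_2.
Thus q_1* = (4·p_2/p_1)² — independent of I — with the rest of income spent on q_2.
Plugging in: q_1* = (4·3/18.95)² = 0.401, q_2* = 98.1337.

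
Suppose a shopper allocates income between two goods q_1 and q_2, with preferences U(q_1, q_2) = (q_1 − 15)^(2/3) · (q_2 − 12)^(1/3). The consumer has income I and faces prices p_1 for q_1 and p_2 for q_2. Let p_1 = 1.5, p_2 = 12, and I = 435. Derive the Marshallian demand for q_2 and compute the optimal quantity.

q_2* = 19.4583

Let q_1' = q_1−15, q_2' = q_2−12. MRS = 2·q_2'/q_1' = p_1/p_2.
Substituting into the budget: q_1* = 15 + 2/3·(I − 15·p_1 − 12·p_2)/p_1, and q_2* = 12 + 1/3·(…)/p_2.
Discretionary income = 435 − 15·1.5 − 12·12 = 268.5; q_2* = 12 + 1/3·268.5/12 = 19.4583.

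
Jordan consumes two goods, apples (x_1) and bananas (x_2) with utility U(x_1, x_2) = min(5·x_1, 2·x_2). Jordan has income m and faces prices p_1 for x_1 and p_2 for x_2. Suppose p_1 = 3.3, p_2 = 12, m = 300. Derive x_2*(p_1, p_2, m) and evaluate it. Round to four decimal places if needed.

x_2* = 22.5225

With perfect complements, no substitution: consume in ratio x_1:x_2 = 2:5.
Budget: p_1·x_1 + p_2·(5/2)·x_1 = m, so (2·p_1 + 5·p_2)·x_1 = 2·m.
Demand: x_1*(p_1,p_2,m) = 2·m/(2·p_1 + 5·p_2), x_2* = 5·m/(2·p_1 + 5·p_2).
Here 2·3.3 + 5·12 = 66.6, giving x_2* = 22.5225.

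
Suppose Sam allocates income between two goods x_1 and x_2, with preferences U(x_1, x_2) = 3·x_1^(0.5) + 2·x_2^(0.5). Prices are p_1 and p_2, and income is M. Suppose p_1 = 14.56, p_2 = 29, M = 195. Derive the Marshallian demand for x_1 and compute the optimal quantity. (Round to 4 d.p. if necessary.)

MU_x_1 ∝ 3·x_1^(-0.5), MU_x_2 ∝ 2·x_2^(-0.5), so MRS = (3/2)·(x_2/x_1)^(0.5) = p_1/p_2.
Solve for the ratio: x_2/x_1 = [(2/3)·p_1/p_2]^(2).
Substitute x_2 = (x_2/x_1)·x_1 into the budget: x_1* = M/(p_1 + p_2·(x_2/x_1)).
Numerically x_2/x_1 = 0.112033, so x_1* = 195/(14.56 + 29·0.112033) = 10.9496.

x_1* = 10.9496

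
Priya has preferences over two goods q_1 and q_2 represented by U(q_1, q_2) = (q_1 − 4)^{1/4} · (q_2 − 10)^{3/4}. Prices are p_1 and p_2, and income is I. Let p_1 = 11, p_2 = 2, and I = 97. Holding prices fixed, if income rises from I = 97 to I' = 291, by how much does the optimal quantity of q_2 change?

This is Cobb-Douglas in (q_1−4, q_2−10): tangency gives 0.25·p_2·(q_2−10) = 0.75·p_1·(q_1−4).
After buying the subsistence bundle (4, 10), a share 0.25 of the remaining income goes to q_1: q_1* = 4 + 0.25·(I − 4p_1 − 10p_2)/p_1.
Discretionary income = 97 − 4·11 − 10·2 = 33; q_2* = 10 + 0.75·33/2 = 22.375.
At I' = 291: q_2* = 95.125. Change: 95.125 − 22.375 = 72.75.

Δq_2* = 72.75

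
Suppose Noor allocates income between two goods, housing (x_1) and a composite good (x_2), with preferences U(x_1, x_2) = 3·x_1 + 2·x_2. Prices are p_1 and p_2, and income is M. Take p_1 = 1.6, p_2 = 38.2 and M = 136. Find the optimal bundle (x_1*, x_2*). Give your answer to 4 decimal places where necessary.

x_1* = 85, x_2* = 0

Perfect substitutes: compare marginal utility per dollar. 3/p_1 vs 2/p_2 → 1.875 vs 0.0524.
x_1 gives more utility per dollar, so spend all income on x_1: x_1* = M/p_1, x_2* = 0.
Numerically: x_1* = 85, x_2* = 0.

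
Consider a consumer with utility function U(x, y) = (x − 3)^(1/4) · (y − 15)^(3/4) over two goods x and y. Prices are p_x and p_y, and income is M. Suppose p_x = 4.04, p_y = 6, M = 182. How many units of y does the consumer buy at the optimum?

y* = 24.985

MRS = (1/3)·(y−15)/(x−3). Tangency with p_x/p_y gives y−15 = 3·(p_x/p_y)·(x−3).
After buying the subsistence bundle (3, 15), a share 0.25 of the remaining income goes to x: x* = 3 + 0.25·(M − 3p_x − 15p_y)/p_x.
Discretionary income = 182 − 3·4.04 − 15·6 = 79.88; y* = 15 + 0.75·79.88/6 = 24.985.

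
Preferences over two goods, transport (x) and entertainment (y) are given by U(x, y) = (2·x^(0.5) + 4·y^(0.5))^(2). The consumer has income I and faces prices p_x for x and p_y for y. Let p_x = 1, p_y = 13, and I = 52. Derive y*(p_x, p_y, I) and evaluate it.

y* = 0.9412

From the CES first-order condition, (1/2)·(y/x)^(0.5) = p_x/p_y.
Solve for the ratio: y/x = [2·p_x/p_y]^(2).
With the ratio pinned down, the budget gives x* = I/(p_x + p_y·(y/x)) and y* = (y/x)·x*.
Numerically y/x = 0.023669, so x* = 52/(1 + 13·0.023669) = 39.7647 and y* = 0.023669·39.7647 = 0.9412.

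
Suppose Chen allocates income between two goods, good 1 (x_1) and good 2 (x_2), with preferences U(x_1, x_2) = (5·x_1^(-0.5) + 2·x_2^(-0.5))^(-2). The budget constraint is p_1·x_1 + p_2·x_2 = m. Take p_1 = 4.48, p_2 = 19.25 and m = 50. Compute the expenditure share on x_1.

From the CES first-order condition, (5/2)·(x_2/x_1)^(1.5) = p_1/p_2.
Hence x_2/x_1 = ((2/5)·p_1/p_2)^(1/(1.5)), i.e. raised to the 2/3 power.
With the ratio pinned down, the budget gives x_1* = m/(p_1 + p_2·(x_2/x_1)) and x_2* = (x_2/x_1)·x_1*.
Numerically x_2/x_1 = 0.205402, so x_1* = 50/(4.48 + 19.25·0.205402) = 5.9284 and x_2* = 0.205402·5.9284 = 1.2177.
Expenditure on x_1: 4.48·5.9284 = 26.5592; share = 0.5312.

share on x_1 = 0.5312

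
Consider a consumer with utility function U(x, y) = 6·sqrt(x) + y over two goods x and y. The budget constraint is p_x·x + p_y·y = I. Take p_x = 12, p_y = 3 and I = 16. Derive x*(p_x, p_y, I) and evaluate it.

MU_x = 3/√x, MU_y = 1. Tangency: 3/√x = p_x/p_y.
Solve: √x = 3·p_y/p_x, so x*(p_x,p_y) = (3·p_y/p_x)², and y* = (I − p_x·x*)/p_y.
Plugging in: x* = (3·3/12)² = 0.5625.

x* = 0.5625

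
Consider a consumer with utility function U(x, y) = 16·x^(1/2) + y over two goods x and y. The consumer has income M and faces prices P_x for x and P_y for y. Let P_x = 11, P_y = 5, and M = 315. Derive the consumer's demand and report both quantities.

x* = 13.2231, y* = 33.9091

Solve: √x = 8·P_y/P_x, so x*(P_x,P_y) = (8·P_y/P_x)², and y* = (M − P_x·x*)/P_y.
Plugging in: x* = (8·5/11)² = 13.2231, y* = 33.9091.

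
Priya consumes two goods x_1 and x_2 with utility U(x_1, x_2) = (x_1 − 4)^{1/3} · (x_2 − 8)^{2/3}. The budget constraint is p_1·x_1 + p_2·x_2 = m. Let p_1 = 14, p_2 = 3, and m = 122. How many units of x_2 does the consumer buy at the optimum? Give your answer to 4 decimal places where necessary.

Let x_1' = x_1−4, x_2' = x_2−8. MRS = (1/2)·x_2'/x_1' = p_1/p_2.
Substituting into the budget: x_1* = 4 + 1/3·(m − 4·p_1 − 8·p_2)/p_1, and x_2* = 8 + 2/3·(…)/p_2.
Discretionary income = 122 − 4·14 − 8·3 = 42; x_2* = 8 + 2/3·42/3 = 17.3333.

x_2* = 17.3333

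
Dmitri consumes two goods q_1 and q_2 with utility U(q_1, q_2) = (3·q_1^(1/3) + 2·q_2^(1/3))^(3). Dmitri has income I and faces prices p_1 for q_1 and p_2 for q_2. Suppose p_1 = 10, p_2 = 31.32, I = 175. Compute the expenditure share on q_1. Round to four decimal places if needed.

MU_q_1 ∝ 3·q_1^(-2/3), MU_q_2 ∝ 2·q_2^(-2/3), so MRS = (3/2)·(q_2/q_1)^(2/3) = p_1/p_2.
Solve for the ratio: q_2/q_1 = [(2/3)·p_1/p_2]^(1.5).
With the ratio pinned down, the budget gives q_1* = I/(p_1 + p_2·(q_2/q_1)) and q_2* = (q_2/q_1)·q_1*.
Numerically q_2/q_1 = 0.098204, so q_1* = 175/(10 + 31.32·0.098204) = 13.3835 and q_2* = 0.098204·13.3835 = 1.3143.
Expenditure on q_1: 10·13.3835 = 133.8354; share = 0.7648.

share on q_1 = 0.7648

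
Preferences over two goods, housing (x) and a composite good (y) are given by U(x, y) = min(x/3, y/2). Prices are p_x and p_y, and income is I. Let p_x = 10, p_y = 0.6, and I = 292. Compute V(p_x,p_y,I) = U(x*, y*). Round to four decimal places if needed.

Leontief preferences: the optimum is at the kink where x/3 = y/2, i.e. y = (2/3)·x.
Budget: p_x·x + p_y·(2/3)·x = I, so (3·p_x + 2·p_y)·x = 3·I.
Demand: x*(p_x,p_y,I) = 3·I/(3·p_x + 2·p_y), y* = 2·I/(3·p_x + 2·p_y).
Here 3·10 + 2·0.6 = 31.2, giving x* = 28.0769 and y* = 18.7179.
Utility at the optimum: U(28.0769, 18.7179) = 9.359.

V = 9.359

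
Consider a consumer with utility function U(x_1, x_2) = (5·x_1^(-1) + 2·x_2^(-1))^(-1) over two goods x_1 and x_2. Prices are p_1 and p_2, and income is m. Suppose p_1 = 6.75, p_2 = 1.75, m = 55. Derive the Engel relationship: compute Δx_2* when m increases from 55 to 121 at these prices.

Substitute x_2 = (x_2/x_1)·x_1 into the budget: x_1* = m/(p_1 + p_2·(x_2/x_1)).
Numerically x_2/x_1 = 1.242118, so x_1* = 55/(6.75 + 1.75·1.242118) = 6.1634 and x_2* = 1.242118·6.1634 = 7.6556.
At m' = 121: x_2* = 16.8424. Change: 16.8424 − 7.6556 = 9.1867.

Δx_2* = 9.1867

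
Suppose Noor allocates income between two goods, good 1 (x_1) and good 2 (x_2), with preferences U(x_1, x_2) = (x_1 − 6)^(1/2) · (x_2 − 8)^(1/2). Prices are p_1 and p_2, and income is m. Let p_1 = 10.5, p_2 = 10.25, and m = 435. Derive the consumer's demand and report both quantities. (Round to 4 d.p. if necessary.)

x_1* = 19.8095, x_2* = 22.1463

This is Cobb-Douglas in (x_1−6, x_2−8): tangency gives 0.5·p_2·(x_2−8) = 0.5·p_1·(x_1−6).
Substituting into the budget: x_1* = 6 + 0.5·(m − 6·p_1 − 8·p_2)/p_1, and x_2* = 8 + 0.5·(…)/p_2.
Discretionary income = 435 − 6·10.5 − 8·10.25 = 290; x_1* = 6 + 0.5·290/10.5 = 19.8095; x_2* = 8 + 0.5·290/10.25 = 22.1463.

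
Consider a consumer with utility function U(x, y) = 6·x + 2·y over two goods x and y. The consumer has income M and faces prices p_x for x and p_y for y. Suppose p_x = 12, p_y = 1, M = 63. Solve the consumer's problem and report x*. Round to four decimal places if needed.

Linear utility — the consumer picks whichever good has higher MU/price: 6/12 = 0.5 vs 2/1 = 2.
y gives more utility per dollar, so spend all income on y: y* = M/p_y, x* = 0.
Numerically: x* = 0, y* = 63.

x* = 0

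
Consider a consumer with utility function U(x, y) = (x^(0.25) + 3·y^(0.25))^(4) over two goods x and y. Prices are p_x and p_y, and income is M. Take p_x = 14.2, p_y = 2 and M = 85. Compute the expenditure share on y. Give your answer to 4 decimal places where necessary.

share on y = 0.8927

From the CES first-order condition, (1/3)·(y/x)^(0.75) = p_x/p_y.
Hence y/x = (3·p_x/p_y)^(1/(0.75)), i.e. raised to the 4/3 power.
With the ratio pinned down, the budget gives x* = M/(p_x + p_y·(y/x)) and y* = (y/x)·x*.
Numerically y/x = 59.043597, so x* = 85/(14.2 + 2·59.043597) = 0.6425 and y* = 59.043597·0.6425 = 37.938.
Expenditure on y: 2·37.938 = 75.8759; share = 0.8927.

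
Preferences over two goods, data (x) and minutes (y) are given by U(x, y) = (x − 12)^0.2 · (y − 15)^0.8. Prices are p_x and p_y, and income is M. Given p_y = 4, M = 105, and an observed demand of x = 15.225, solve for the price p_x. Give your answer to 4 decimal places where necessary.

MRS = (1/4)·(y−15)/(x−12). Tangency with p_x/p_y gives y−15 = 4·(p_x/p_y)·(x−12).
Substituting into the budget: x* = 12 + 0.2·(M − 12·p_x − 15·p_y)/p_x, and y* = 15 + 0.8·(…)/p_y.
Set x* = 15.225 in the demand function and solve for p_x: p_x = 1.6.

p_x = 1.6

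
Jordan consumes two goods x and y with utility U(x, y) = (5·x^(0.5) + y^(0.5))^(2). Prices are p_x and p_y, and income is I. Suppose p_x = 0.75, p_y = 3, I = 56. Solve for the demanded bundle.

MU_x ∝ 5·x^(-0.5), MU_y ∝ y^(-0.5), so MRS = 5·(y/x)^(0.5) = p_x/p_y.
Hence y/x = ((1/5)·p_x/p_y)^(1/(0.5)), i.e. raised to the 2 power.
With the ratio pinned down, the budget gives x* = I/(p_x + p_y·(y/x)) and y* = (y/x)·x*.
Numerically y/x = 0.0025, so x* = 56/(0.75 + 3·0.0025) = 73.9274 and y* = 0.0025·73.9274 = 0.1848.

x* = 73.9274, y* = 0.1848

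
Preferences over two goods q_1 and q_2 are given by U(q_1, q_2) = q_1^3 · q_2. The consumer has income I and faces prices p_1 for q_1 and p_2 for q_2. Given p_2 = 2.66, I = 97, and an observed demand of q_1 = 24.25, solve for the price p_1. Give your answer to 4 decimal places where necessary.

Tangency: MRS = 3·q_2/q_1 = p_1/p_2.
Rearranging, p_2·q_2 = (1/3)·p_1·q_1. Substituting into the budget gives p_1·q_1·(1 + (1/3)) = I.
Demand: q_1*(p_1,p_2,I) = 0.75·I/p_1 and q_2* = 0.25·I/p_2.
Set q_1* = 24.25 in the demand function and solve for p_1: p_1 = 3.

p_1 = 3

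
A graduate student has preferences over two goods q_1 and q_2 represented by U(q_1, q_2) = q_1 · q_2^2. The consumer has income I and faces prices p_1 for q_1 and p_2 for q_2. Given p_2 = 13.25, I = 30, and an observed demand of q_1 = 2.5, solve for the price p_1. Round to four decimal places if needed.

p_1 = 4

The MRS is (1/2)·q_2/q_1. Set MRS = p_1/p_2.
Rearranging, p_2·q_2 = 2·p_1·q_1. Substituting into the budget gives p_1·q_1·(1 + 2) = I.
Demand: q_1*(p_1,p_2,I) = 1/3·I/p_1 and q_2* = 2/3·I/p_2.
Set q_1* = 2.5 in the demand function and solve for p_1: p_1 = 4.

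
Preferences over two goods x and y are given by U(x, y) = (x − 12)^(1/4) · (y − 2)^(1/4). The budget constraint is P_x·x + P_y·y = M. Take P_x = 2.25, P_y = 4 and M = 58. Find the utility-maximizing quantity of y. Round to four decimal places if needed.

This is Cobb-Douglas in (x−12, y−2): tangency gives 0.25·P_y·(y−2) = 0.25·P_x·(x−12).
After buying the subsistence bundle (12, 2), a share 0.5 of the remaining income goes to x: x* = 12 + 0.5·(M − 12P_x − 2P_y)/P_x.
Discretionary income = 58 − 12·2.25 − 2·4 = 23; y* = 2 + 0.5·23/4 = 4.875.

y* = 4.875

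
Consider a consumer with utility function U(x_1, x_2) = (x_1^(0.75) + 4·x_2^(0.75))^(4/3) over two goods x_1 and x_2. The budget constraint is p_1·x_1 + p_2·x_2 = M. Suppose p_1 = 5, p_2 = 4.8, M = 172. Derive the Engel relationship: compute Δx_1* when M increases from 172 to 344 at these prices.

MRS = MU_x_1/MU_x_2 = (1/4)·(x_2/x_1)^(0.25). Set equal to p_1/p_2.
Solve for the ratio: x_2/x_1 = [4·p_1/p_2]^(4).
With the ratio pinned down, the budget gives x_1* = M/(p_1 + p_2·(x_2/x_1)) and x_2* = (x_2/x_1)·x_1*.
Numerically x_2/x_1 = 301.408179, so x_1* = 172/(5 + 4.8·301.408179) = 0.1185.
At M' = 344: x_1* = 0.237. Change: 0.237 − 0.1185 = 0.1185.

Δx_1* = 0.1185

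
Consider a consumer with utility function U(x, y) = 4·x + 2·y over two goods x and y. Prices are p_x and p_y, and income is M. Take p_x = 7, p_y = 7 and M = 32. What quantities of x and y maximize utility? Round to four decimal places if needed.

Numerically: x* = 4.5714, y* = 0.

x* = 4.5714, y* = 0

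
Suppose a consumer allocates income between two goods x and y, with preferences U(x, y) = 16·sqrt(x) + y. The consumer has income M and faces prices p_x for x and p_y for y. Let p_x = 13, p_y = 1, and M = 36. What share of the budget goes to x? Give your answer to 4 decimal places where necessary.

Utility is quasi-linear in y; the FOC for x is 8/√x = p_x/p_y.
Thus x* = (8·p_y/p_x)² — independent of M — with the rest of income spent on y.
Plugging in: x* = (8·1/13)² = 0.3787, y* = 31.0769.
Expenditure on x: 13·0.3787 = 4.9231; share = 0.1368.

share on x = 0.1368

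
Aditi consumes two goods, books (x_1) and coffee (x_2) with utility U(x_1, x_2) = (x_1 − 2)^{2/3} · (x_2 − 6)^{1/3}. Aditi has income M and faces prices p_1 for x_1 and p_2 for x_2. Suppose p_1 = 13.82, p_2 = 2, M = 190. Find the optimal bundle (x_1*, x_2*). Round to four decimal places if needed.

Let x_1' = x_1−2, x_2' = x_2−6. MRS = 2·x_2'/x_1' = p_1/p_2.
After buying the subsistence bundle (2, 6), a share 2/3 of the remaining income goes to x_1: x_1* = 2 + 2/3·(M − 2p_1 − 6p_2)/p_1.
Discretionary income = 190 − 2·13.82 − 6·2 = 150.36; x_1* = 2 + 2/3·150.36/13.82 = 9.2533; x_2* = 6 + 1/3·150.36/2 = 31.06.

x_1* = 9.2533, x_2* = 31.06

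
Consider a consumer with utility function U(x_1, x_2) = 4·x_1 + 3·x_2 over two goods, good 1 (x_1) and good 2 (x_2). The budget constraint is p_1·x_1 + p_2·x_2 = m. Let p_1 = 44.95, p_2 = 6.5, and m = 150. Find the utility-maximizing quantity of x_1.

x_1* = 0

Perfect substitutes: compare marginal utility per dollar. 4/p_1 vs 3/p_2 → 0.089 vs 0.4615.
x_2 gives more utility per dollar, so spend all income on x_2: x_2* = m/p_2, x_1* = 0.
Numerically: x_1* = 0, x_2* = 23.0769.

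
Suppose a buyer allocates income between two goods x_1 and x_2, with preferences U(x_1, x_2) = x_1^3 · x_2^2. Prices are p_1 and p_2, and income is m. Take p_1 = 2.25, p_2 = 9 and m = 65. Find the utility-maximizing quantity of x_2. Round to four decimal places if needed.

At p_1=2.25, p_2=9, m=65: x_2* = 0.4·65/9 = 2.8889.

x_2* = 2.8889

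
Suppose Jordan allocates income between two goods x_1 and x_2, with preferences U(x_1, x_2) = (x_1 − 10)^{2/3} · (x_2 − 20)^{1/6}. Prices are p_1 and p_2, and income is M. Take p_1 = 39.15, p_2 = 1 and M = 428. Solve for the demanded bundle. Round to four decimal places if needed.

This is Cobb-Douglas in (x_1−10, x_2−20): tangency gives 2/3·p_2·(x_2−20) = 1/6·p_1·(x_1−10).
After buying the subsistence bundle (10, 20), a share 0.8 of the remaining income goes to x_1: x_1* = 10 + 0.8·(M − 10p_1 − 20p_2)/p_1.
Discretionary income = 428 − 10·39.15 − 20·1 = 16.5; x_1* = 10 + 0.8·16.5/39.15 = 10.3372; x_2* = 20 + 0.2·16.5/1 = 23.3.

x_1* = 10.3372, x_2* = 23.3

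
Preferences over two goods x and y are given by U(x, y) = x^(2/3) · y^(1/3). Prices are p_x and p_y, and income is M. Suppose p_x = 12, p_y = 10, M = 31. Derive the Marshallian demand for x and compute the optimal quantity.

The MRS is 2·y/x. Set MRS = p_x/p_y.
Rearranging, p_y·y = (1/2)·p_x·x. Substituting into the budget gives p_x·x·(1 + (1/2)) = M.
Demand: x*(p_x,p_y,M) = 2/3·M/p_x and y* = 1/3·M/p_y.
At p_x=12, p_y=10, M=31: x* = 2/3·31/12 = 1.7222.

x* = 1.7222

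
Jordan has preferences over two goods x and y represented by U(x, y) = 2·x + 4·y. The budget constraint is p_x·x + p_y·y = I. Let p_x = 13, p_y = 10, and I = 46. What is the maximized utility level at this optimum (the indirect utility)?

V = 18.4

Numerically: x* = 0, y* = 4.6.
Utility at the optimum: U(0, 4.6) = 18.4.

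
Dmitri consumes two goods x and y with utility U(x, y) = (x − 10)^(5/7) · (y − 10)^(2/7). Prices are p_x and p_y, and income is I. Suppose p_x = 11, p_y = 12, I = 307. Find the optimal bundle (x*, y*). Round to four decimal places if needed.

x* = 15, y* = 11.8333

Let x' = x−10, y' = y−10. MRS = (5/2)·y'/x' = p_x/p_y.
After buying the subsistence bundle (10, 10), a share 5/7 of the remaining income goes to x: x* = 10 + 5/7·(I − 10p_x − 10p_y)/p_x.
Discretionary income = 307 − 10·11 − 10·12 = 77; x* = 10 + 5/7·77/11 = 15; y* = 10 + 2/7·77/12 = 11.8333.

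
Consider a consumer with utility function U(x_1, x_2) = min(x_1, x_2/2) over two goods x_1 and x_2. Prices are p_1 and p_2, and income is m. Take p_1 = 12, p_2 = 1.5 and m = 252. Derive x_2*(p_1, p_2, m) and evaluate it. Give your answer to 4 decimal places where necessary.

With perfect complements, no substitution: consume in ratio x_1:x_2 = 1:2.
Budget: p_1·x_1 + p_2·2·x_1 = m, so (p_1 + 2·p_2)·x_1 = m.
Demand: x_1*(p_1,p_2,m) = m/(p_1 + 2·p_2), x_2* = 2·m/(p_1 + 2·p_2).
Here 12 + 2·1.5 = 15, giving x_2* = 33.6.

x_2* = 33.6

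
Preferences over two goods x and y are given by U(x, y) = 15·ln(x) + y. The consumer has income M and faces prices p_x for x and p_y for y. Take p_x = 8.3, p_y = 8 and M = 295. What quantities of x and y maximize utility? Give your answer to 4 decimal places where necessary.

x* = 14.4578, y* = 21.875

MU_x = 15/x, MU_y = 1. Tangency: 15/x = p_x/p_y.
So x*(p_x,p_y) = 15·p_y/p_x, independent of income; and y* = (M − 15·p_y)/p_y.
At the given prices: x* = 15·8/8.3 = 14.4578, and y* = 21.875.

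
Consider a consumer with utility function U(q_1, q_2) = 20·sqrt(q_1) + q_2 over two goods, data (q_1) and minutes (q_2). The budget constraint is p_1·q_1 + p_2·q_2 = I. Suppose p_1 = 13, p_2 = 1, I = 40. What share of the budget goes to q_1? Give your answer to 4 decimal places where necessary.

Solve: √q_1 = 10·p_2/p_1, so q_1*(p_1,p_2) = (10·p_2/p_1)², and q_2* = (I − p_1·q_1*)/p_2.
Plugging in: q_1* = (10·1/13)² = 0.5917, q_2* = 32.3077.
Expenditure on q_1: 13·0.5917 = 7.6923; share = 0.1923.

share on q_1 = 0.1923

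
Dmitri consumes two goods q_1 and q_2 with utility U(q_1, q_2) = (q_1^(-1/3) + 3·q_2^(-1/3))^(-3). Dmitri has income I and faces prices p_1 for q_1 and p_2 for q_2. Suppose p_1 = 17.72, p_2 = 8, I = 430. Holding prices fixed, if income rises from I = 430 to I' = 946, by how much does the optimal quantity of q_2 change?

Δq_2* = 42.0145

From the CES first-order condition, (1/3)·(q_2/q_1)^(4/3) = p_1/p_2.
Hence q_2/q_1 = (3·p_1/p_2)^(1/(4/3)), i.e. raised to the 0.75 power.
Substitute q_2 = (q_2/q_1)·q_1 into the budget: q_1* = I/(p_1 + p_2·(q_2/q_1)).
Numerically q_2/q_1 = 4.138769, so q_1* = 430/(17.72 + 8·4.138769) = 8.4595 and q_2* = 4.138769·8.4595 = 35.0121.
At I' = 946: q_2* = 77.0266. Change: 77.0266 − 35.0121 = 42.0145.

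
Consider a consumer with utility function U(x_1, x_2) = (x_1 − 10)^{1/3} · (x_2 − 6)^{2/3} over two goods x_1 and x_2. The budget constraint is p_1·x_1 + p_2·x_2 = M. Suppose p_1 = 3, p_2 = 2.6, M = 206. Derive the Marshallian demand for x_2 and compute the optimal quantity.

x_2* = 47.1282

This is Cobb-Douglas in (x_1−10, x_2−6): tangency gives 1/3·p_2·(x_2−6) = 2/3·p_1·(x_1−10).
After buying the subsistence bundle (10, 6), a share 1/3 of the remaining income goes to x_1: x_1* = 10 + 1/3·(M − 10p_1 − 6p_2)/p_1.
Discretionary income = 206 − 10·3 − 6·2.6 = 160.4; x_2* = 6 + 2/3·160.4/2.6 = 47.1282.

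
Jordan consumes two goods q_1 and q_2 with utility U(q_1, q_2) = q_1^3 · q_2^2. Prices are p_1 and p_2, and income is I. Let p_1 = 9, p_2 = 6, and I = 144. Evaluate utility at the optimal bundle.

V = 81537.2698

The MRS is (3/2)·q_2/q_1. Set MRS = p_1/p_2.
Rearranging, p_2·q_2 = (2/3)·p_1·q_1. Substituting into the budget gives p_1·q_1·(1 + (2/3)) = I.
Demand: q_1*(p_1,p_2,I) = 0.6·I/p_1 and q_2* = 0.4·I/p_2.
At p_1=9, p_2=6, I=144: q_1* = 0.6·144/9 = 9.6, q_2* = 9.6.
Utility at the optimum: U(9.6, 9.6) = 81537.2698.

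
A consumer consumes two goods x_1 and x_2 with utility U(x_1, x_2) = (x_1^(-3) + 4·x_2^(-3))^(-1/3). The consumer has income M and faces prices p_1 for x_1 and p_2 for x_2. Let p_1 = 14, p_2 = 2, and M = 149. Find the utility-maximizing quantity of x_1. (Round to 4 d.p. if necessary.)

x_1* = 8.0105

MU_x_1 ∝ x_1^(-4), MU_x_2 ∝ 4·x_2^(-4), so MRS = (1/4)·(x_2/x_1)^(4) = p_1/p_2.
Hence x_2/x_1 = (4·p_1/p_2)^(1/(4)), i.e. raised to the 0.25 power.
With the ratio pinned down, the budget gives x_1* = M/(p_1 + p_2·(x_2/x_1)) and x_2* = (x_2/x_1)·x_1*.
Numerically x_2/x_1 = 2.300327, so x_1* = 149/(14 + 2·2.300327) = 8.0105.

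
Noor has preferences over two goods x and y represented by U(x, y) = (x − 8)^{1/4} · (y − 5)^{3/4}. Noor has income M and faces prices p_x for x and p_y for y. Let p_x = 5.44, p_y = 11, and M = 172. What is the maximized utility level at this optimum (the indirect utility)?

MRS = (1/3)·(y−5)/(x−8). Tangency with p_x/p_y gives y−5 = 3·(p_x/p_y)·(x−8).
After buying the subsistence bundle (8, 5), a share 0.25 of the remaining income goes to x: x* = 8 + 0.25·(M − 8p_x − 5p_y)/p_x.
Discretionary income = 172 − 8·5.44 − 5·11 = 73.48; x* = 8 + 0.25·73.48/5.44 = 11.3768; y* = 5 + 0.75·73.48/11 = 10.01.
Utility at the optimum: U(11.3768, 10.01) = 4.5395.

V = 4.5395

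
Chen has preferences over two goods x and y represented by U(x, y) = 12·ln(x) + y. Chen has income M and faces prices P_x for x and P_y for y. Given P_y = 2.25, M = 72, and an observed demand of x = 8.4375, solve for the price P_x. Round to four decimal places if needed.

P_x = 3.2

MU_x = 12/x, MU_y = 1. Tangency: 12/x = P_x/P_y.
So x*(P_x,P_y) = 12·P_y/P_x, independent of income; and y* = (M − 12·P_y)/P_y.
Set x* = 8.4375 in the demand function and solve for P_x: P_x = 3.2.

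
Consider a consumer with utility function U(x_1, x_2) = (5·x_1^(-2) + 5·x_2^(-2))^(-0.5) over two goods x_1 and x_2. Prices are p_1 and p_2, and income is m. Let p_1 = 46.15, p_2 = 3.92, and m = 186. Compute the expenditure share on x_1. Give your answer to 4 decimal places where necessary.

share on x_1 = 0.8381

MU_x_1 ∝ 5·x_1^(-3), MU_x_2 ∝ 5·x_2^(-3), so MRS = (x_2/x_1)^(3) = p_1/p_2.
Hence x_2/x_1 = (p_1/p_2)^(1/(3)), i.e. raised to the 1/3 power.
With the ratio pinned down, the budget gives x_1* = m/(p_1 + p_2·(x_2/x_1)) and x_2* = (x_2/x_1)·x_1*.
Numerically x_2/x_1 = 2.274898, so x_1* = 186/(46.15 + 3.92·2.274898) = 3.3777 and x_2* = 2.274898·3.3777 = 7.6838.
Expenditure on x_1: 46.15·3.3777 = 155.8793; share = 0.8381.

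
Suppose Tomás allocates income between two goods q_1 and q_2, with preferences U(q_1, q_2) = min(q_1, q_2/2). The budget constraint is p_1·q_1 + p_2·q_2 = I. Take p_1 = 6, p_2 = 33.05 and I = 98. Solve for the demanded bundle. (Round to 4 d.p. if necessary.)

Demand: q_1*(p_1,p_2,I) = I/(p_1 + 2·p_2), q_2* = 2·I/(p_1 + 2·p_2).
Here 6 + 2·33.05 = 72.1, giving q_1* = 1.3592 and q_2* = 2.7184.

q_1* = 1.3592, q_2* = 2.7184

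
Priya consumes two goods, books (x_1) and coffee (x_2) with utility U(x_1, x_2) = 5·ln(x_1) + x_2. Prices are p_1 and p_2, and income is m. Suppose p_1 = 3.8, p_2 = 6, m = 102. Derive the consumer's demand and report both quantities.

Set MRS = p_1/p_2: (5/x_1)/1 = p_1/p_2.
So x_1*(p_1,p_2) = 5·p_2/p_1, independent of income; and x_2* = (m − 5·p_2)/p_2.
At the given prices: x_1* = 5·6/3.8 = 7.8947, and x_2* = 12.

x_1* = 7.8947, x_2* = 12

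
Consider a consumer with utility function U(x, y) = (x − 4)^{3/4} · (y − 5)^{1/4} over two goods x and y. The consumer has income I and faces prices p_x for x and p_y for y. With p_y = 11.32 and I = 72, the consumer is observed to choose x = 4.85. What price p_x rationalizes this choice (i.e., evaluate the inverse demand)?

MRS = 3·(y−5)/(x−4). Tangency with p_x/p_y gives y−5 = (1/3)·(p_x/p_y)·(x−4).
Substituting into the budget: x* = 4 + 0.75·(I − 4·p_x − 5·p_y)/p_x, and y* = 5 + 0.25·(…)/p_y.
Set x* = 4.85 in the demand function and solve for p_x: p_x = 3.

p_x = 3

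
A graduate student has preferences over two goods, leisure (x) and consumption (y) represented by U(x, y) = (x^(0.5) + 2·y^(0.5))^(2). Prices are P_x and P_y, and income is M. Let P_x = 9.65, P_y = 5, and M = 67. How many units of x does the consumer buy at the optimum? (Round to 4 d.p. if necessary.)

x* = 0.7962

With the ratio pinned down, the budget gives x* = M/(P_x + P_y·(y/x)) and y* = (y/x)·x*.
Numerically y/x = 14.8996, so x* = 67/(9.65 + 5·14.8996) = 0.7962.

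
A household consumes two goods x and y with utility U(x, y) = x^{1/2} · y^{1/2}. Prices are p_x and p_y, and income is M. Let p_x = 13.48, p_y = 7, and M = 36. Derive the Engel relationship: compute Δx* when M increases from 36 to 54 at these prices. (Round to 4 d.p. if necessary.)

Δx* = 0.6677

Demand: x*(p_x,p_y,M) = 0.5·M/p_x and y* = 0.5·M/p_y.
At p_x=13.48, p_y=7, M=36: x* = 0.5·36/13.48 = 1.3353.
At M' = 54: x* = 2.003. Change: 2.003 − 1.3353 = 0.6677.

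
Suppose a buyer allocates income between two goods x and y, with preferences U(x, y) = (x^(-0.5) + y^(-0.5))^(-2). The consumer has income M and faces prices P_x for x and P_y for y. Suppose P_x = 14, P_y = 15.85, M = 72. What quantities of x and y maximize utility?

Substitute y = (y/x)·x into the budget: x* = M/(P_x + P_y·(y/x)).
Numerically y/x = 0.920589, so x* = 72/(14 + 15.85·0.920589) = 2.5182 and y* = 0.920589·2.5182 = 2.3183.

x* = 2.5182, y* = 2.3183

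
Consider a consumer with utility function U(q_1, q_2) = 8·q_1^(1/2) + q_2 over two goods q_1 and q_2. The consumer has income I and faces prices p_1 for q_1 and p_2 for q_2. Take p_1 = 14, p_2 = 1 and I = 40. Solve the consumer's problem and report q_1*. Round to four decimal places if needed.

q_1* = 0.0816

Utility is quasi-linear in q_2; the FOC for q_1 is 4/√q_1 = p_1/p_2.
Thus q_1* = (4·p_2/p_1)² — independent of I — with the rest of income spent on q_2.
Plugging in: q_1* = (4·1/14)² = 0.0816.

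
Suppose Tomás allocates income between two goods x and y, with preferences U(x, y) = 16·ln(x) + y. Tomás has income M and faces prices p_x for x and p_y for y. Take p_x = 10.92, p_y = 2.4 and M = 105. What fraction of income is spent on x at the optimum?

Set MRS = p_x/p_y: (16/x)/1 = p_x/p_y.
So x*(p_x,p_y) = 16·p_y/p_x, independent of income; and y* = (M − 16·p_y)/p_y.
At the given prices: x* = 16·2.4/10.92 = 3.5165, and y* = 27.75.
Expenditure on x: 10.92·3.5165 = 38.4; share = 0.3657.

share on x = 0.3657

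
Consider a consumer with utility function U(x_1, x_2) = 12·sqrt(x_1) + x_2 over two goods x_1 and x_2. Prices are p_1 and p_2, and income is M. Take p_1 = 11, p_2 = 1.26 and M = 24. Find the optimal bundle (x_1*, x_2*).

MU_x_1 = 6/√x_1, MU_x_2 = 1. Tangency: 6/√x_1 = p_1/p_2.
Solve: √x_1 = 6·p_2/p_1, so x_1*(p_1,p_2) = (6·p_2/p_1)², and x_2* = (M − p_1·x_1*)/p_2.
Plugging in: x_1* = (6·1.26/11)² = 0.4723, x_2* = 14.924.

x_1* = 0.4723, x_2* = 14.924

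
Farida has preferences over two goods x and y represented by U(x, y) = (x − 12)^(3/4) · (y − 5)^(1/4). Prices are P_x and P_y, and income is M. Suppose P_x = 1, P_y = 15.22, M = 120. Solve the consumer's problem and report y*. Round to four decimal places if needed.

Let x' = x−12, y' = y−5. MRS = 3·y'/x' = P_x/P_y.
Substituting into the budget: x* = 12 + 0.75·(M − 12·P_x − 5·P_y)/P_x, and y* = 5 + 0.25·(…)/P_y.
Discretionary income = 120 − 12·1 − 5·15.22 = 31.9; y* = 5 + 0.25·31.9/15.22 = 5.524.

y* = 5.524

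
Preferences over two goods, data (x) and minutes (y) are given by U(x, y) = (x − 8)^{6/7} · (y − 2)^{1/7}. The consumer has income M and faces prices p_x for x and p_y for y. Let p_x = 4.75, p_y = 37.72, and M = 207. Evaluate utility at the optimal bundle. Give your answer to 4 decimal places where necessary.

Let x' = x−8, y' = y−2. MRS = 6·y'/x' = p_x/p_y.
After buying the subsistence bundle (8, 2), a share 6/7 of the remaining income goes to x: x* = 8 + 6/7·(M − 8p_x − 2p_y)/p_x.
Discretionary income = 207 − 8·4.75 − 2·37.72 = 93.56; x* = 8 + 6/7·93.56/4.75 = 24.883; y* = 2 + 1/7·93.56/37.72 = 2.3543.
Utility at the optimum: U(24.883, 2.3543) = 9.7215.

V = 9.7215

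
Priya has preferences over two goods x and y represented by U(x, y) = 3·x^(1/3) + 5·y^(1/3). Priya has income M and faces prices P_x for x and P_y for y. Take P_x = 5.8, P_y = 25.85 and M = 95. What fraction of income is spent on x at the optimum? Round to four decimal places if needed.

share on x = 0.4952

MRS = MU_x/MU_y = (3/5)·(y/x)^(2/3). Set equal to P_x/P_y.
Hence y/x = ((5/3)·P_x/P_y)^(1/(2/3)), i.e. raised to the 1.5 power.
With the ratio pinned down, the budget gives x* = M/(P_x + P_y·(y/x)) and y* = (y/x)·x*.
Numerically y/x = 0.228678, so x* = 95/(5.8 + 25.85·0.228678) = 8.1118 and y* = 0.228678·8.1118 = 1.855.
Expenditure on x: 5.8·8.1118 = 47.0485; share = 0.4952.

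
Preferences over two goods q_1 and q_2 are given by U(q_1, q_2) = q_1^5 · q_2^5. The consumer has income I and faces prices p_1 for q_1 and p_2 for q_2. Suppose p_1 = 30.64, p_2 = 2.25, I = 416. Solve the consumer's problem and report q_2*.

Demand: q_1*(p_1,p_2,I) = 0.5·I/p_1 and q_2* = 0.5·I/p_2.
At p_1=30.64, p_2=2.25, I=416: q_2* = 0.5·416/2.25 = 92.4444.

q_2* = 92.4444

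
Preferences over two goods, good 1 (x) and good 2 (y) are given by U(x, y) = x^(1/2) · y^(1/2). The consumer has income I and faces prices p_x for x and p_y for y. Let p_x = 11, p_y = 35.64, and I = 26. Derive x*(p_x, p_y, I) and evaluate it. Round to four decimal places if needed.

x* = 1.1818

Tangency: MRS = y/x = p_x/p_y.
So 0.5·p_y·y = 0.5·p_x·x; combined with the budget, a share 0.5 of income goes to x.
Demand: x*(p_x,p_y,I) = 0.5·I/p_x and y* = 0.5·I/p_y.
At p_x=11, p_y=35.64, I=26: x* = 0.5·26/11 = 1.1818.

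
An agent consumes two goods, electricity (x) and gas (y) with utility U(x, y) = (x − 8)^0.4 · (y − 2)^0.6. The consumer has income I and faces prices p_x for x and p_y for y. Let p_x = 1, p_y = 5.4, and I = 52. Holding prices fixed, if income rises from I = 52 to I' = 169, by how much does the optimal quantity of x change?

Δx* = 46.8

Let x' = x−8, y' = y−2. MRS = (2/3)·y'/x' = p_x/p_y.
After buying the subsistence bundle (8, 2), a share 0.4 of the remaining income goes to x: x* = 8 + 0.4·(I − 8p_x − 2p_y)/p_x.
Discretionary income = 52 − 8·1 − 2·5.4 = 33.2; x* = 8 + 0.4·33.2/1 = 21.28.
At I' = 169: x* = 68.08. Change: 68.08 − 21.28 = 46.8.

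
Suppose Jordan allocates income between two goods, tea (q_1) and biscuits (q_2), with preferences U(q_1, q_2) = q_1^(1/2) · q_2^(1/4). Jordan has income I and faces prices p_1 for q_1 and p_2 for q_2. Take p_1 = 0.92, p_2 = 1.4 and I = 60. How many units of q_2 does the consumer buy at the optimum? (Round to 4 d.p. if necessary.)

Demand: q_1*(p_1,p_2,I) = 2/3·I/p_1 and q_2* = 1/3·I/p_2.
At p_1=0.92, p_2=1.4, I=60: q_2* = 1/3·60/1.4 = 14.2857.

q_2* = 14.2857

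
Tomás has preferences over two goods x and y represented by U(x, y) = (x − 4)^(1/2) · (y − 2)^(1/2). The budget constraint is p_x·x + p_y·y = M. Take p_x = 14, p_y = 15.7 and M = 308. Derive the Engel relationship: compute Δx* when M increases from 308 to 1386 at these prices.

Δx* = 38.5

This is Cobb-Douglas in (x−4, y−2): tangency gives 0.5·p_y·(y−2) = 0.5·p_x·(x−4).
Substituting into the budget: x* = 4 + 0.5·(M − 4·p_x − 2·p_y)/p_x, and y* = 2 + 0.5·(…)/p_y.
Discretionary income = 308 − 4·14 − 2·15.7 = 220.6; x* = 4 + 0.5·220.6/14 = 11.8786.
At M' = 1386: x* = 50.3786. Change: 50.3786 − 11.8786 = 38.5.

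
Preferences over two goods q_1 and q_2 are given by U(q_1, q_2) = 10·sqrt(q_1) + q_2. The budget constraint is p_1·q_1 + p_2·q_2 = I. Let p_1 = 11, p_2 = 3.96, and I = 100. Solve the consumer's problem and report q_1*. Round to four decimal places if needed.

q_1* = 3.24

Plugging in: q_1* = (5·3.96/11)² = 3.24.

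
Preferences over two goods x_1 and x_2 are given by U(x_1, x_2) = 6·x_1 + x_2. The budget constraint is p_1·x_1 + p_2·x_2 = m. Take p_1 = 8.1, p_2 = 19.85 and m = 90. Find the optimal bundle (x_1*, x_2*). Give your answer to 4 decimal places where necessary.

Perfect substitutes: compare marginal utility per dollar. 6/p_1 vs 1/p_2 → 0.7407 vs 0.0504.
x_1 gives more utility per dollar, so spend all income on x_1: x_1* = m/p_1, x_2* = 0.
Numerically: x_1* = 11.1111, x_2* = 0.

x_1* = 11.1111, x_2* = 0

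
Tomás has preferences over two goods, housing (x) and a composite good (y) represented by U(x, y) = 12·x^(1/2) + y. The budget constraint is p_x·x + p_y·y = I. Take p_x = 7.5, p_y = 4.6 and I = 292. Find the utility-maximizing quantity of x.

Utility is quasi-linear in y; the FOC for x is 6/√x = p_x/p_y.
Thus x* = (6·p_y/p_x)² — independent of I — with the rest of income spent on y.
Plugging in: x* = (6·4.6/7.5)² = 13.5424.

x* = 13.5424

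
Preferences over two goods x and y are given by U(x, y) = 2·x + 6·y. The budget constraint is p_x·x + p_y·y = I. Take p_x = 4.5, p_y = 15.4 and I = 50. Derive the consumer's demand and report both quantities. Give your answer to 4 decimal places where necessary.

x* = 11.1111, y* = 0

Linear utility — the consumer picks whichever good has higher MU/price: 2/4.5 = 0.4444 vs 6/15.4 = 0.3896.
x gives more utility per dollar, so spend all income on x: x* = I/p_x, y* = 0.
Numerically: x* = 11.1111, y* = 0.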